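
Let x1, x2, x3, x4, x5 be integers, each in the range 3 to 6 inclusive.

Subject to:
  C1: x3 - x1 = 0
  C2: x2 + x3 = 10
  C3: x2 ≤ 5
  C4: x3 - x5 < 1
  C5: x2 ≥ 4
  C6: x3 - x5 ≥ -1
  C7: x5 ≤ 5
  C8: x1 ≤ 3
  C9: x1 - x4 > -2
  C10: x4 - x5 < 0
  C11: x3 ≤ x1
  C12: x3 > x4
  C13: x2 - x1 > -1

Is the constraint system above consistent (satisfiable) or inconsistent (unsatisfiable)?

From constraint 3: x2 ≤ 5. From constraints 8 and 11: x3 ≤ x1 ≤ 3. Hence x2 + x3 ≤ 8. But constraint 2 requires x2 + x3 = 10, and 10 > 8. Contradiction.

Unsatisfiable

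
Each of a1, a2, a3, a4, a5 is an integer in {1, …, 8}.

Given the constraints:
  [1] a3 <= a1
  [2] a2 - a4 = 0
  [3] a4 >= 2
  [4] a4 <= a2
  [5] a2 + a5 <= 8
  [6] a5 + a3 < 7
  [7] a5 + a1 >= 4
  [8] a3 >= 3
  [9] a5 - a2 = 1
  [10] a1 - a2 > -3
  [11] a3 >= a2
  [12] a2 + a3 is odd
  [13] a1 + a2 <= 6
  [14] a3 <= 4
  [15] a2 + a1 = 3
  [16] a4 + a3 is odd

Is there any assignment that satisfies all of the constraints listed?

Unsatisfiable

From constraints 3 and 4: a2 ≥ a4 ≥ 2. From constraints 1 and 8: a1 ≥ a3 ≥ 3. Hence a2 + a1 ≥ 5. But constraint 15 requires a2 + a1 = 3, and 3 < 5. Contradiction.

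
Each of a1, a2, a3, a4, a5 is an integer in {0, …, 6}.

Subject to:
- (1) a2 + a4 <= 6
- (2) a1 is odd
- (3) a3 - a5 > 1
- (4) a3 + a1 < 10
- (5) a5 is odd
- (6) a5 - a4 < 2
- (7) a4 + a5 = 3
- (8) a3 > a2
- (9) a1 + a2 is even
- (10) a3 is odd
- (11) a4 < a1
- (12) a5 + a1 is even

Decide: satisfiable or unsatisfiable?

Satisfiable

Take a1 = 3, a2 = 1, a3 = 5, a4 = 2, a5 = 1. Then constraint 1: a2 + a4 = 3; constraint 3: a3 - a5 = 4, and every other listed constraint is also met.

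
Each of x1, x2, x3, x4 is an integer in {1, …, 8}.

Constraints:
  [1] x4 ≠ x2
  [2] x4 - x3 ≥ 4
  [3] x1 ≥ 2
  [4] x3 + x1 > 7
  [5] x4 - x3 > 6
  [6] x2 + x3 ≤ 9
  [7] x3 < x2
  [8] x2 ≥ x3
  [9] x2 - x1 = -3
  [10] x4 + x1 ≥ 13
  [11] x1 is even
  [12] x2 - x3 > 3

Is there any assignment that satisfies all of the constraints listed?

Satisfiable

Setting (x1, x2, x3, x4) = (8, 5, 1, 8) satisfies everything: constraint 2: x4 - x3 = 7; constraint 4: x3 + x1 = 9, and the others follow.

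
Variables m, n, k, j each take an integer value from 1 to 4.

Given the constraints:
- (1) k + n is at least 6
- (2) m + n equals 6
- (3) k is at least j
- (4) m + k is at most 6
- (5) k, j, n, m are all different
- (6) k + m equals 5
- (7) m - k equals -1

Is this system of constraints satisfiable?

Satisfiable

The assignment m = 2, n = 4, k = 3, j = 1 works:
  constraint 1 holds since k + n = 7.
  constraint 2 holds since m + n = 6.
  constraint 4 holds since m + k = 5.
The rest check out directly.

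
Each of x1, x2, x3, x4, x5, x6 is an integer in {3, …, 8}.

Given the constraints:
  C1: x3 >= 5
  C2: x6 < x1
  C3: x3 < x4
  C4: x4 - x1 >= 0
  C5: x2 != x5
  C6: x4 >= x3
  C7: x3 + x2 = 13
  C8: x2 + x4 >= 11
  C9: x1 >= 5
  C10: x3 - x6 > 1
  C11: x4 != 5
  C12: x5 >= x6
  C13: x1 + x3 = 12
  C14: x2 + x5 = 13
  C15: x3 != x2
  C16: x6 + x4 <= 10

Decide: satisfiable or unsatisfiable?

Satisfiable

Try x1 = 6, x2 = 7, x3 = 6, x4 = 7, x5 = 6, x6 = 3.
Check constraint 4: x4 - x1 = 1; constraint 7: x3 + x2 = 13. The remaining constraints are straightforward to verify.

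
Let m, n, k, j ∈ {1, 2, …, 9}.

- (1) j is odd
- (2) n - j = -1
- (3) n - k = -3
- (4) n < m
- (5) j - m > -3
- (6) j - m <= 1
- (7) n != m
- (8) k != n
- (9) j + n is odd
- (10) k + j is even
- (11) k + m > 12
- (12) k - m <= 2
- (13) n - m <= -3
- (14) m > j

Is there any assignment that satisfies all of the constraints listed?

Satisfiable

Take m = 7, n = 4, k = 7, j = 5. Then constraint 2: n - j = -1; constraint 3: n - k = -3, and every other listed constraint is also met.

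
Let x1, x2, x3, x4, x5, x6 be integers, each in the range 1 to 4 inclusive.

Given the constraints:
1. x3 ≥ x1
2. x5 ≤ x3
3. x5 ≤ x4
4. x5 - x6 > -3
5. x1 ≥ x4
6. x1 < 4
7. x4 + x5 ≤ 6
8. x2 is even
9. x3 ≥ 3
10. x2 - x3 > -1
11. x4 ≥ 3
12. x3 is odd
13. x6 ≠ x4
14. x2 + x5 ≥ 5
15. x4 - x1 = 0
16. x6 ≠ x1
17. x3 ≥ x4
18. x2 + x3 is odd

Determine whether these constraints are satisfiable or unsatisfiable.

Satisfiable

The assignment x1 = 3, x2 = 4, x3 = 3, x4 = 3, x5 = 3, x6 = 4 works:
  constraint 4 holds since x5 - x6 = -1.
  constraint 7 holds since x4 + x5 = 6.
  constraint 10 holds since x2 - x3 = 1.
The rest check out directly.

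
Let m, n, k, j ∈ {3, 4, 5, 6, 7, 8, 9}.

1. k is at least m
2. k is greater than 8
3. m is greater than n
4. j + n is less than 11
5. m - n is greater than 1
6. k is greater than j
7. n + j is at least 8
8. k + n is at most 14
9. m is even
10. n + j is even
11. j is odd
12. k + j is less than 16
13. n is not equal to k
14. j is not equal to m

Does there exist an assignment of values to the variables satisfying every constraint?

Take m = 6, n = 3, k = 9, j = 5. Then constraint 4: j + n = 8; constraint 5: m - n = 3; constraint 7: n + j = 8, and every other listed constraint is also met.

Satisfiable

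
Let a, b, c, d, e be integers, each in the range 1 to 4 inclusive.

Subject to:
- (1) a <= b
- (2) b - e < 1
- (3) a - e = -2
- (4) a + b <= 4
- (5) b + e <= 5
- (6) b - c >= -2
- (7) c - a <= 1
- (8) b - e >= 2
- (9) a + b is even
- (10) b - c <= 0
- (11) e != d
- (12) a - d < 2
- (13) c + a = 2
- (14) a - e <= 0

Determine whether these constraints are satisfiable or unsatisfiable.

Constraints 7, 8, 10, and 14 give c − b ≥ 0, b − e ≥ 2, e − a ≥ 0, a − c ≥ -1.
Adding all 4 inequalities: the left sides telescope to 0, and the right sides sum to 0 + 2 + 0 + (-1) = 1. So 0 ≥ 1, which is false.

Unsatisfiable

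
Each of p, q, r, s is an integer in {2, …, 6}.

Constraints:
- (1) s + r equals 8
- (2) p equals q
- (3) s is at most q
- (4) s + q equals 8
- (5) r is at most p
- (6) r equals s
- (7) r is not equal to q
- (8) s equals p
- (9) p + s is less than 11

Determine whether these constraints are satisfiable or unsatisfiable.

Unsatisfiable

From constraints 2, 6, and 8, r = s = p = q, so r = q. But constraint 7 says r ≠ q. Contradiction.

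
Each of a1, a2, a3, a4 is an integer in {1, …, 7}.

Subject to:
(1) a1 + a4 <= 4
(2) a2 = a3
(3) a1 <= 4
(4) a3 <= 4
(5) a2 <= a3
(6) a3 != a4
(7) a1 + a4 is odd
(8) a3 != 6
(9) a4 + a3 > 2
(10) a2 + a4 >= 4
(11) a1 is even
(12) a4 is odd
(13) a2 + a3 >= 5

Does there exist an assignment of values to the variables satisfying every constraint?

One satisfying assignment is a1 = 2, a2 = 3, a3 = 3, a4 = 1.
For the less obvious constraints — constraint 1: a1 + a4 = 3; constraint 9: a4 + a3 = 4 — and the others hold by inspection.

Satisfiable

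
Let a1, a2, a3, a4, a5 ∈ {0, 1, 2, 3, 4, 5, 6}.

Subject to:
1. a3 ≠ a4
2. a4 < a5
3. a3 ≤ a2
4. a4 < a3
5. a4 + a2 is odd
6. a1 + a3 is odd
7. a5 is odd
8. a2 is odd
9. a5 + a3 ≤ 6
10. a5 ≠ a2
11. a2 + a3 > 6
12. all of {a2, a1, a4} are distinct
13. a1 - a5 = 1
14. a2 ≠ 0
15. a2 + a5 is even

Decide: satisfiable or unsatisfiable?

Satisfiable

Try a1 = 2, a2 = 5, a3 = 3, a4 = 0, a5 = 1.
Check constraint 9: a5 + a3 = 4; constraint 11: a2 + a3 = 8; constraint 13: a1 - a5 = 1. The remaining constraints are straightforward to verify.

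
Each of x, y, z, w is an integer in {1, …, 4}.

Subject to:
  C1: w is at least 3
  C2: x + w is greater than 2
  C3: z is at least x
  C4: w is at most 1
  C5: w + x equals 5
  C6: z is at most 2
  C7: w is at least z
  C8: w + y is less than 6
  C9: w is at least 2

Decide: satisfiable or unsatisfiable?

From constraint 4: w ≤ 1. From constraints 3 and 6: x ≤ z ≤ 2. Hence w + x ≤ 3. But constraint 5 requires w + x = 5, and 5 > 3. Contradiction.

Unsatisfiable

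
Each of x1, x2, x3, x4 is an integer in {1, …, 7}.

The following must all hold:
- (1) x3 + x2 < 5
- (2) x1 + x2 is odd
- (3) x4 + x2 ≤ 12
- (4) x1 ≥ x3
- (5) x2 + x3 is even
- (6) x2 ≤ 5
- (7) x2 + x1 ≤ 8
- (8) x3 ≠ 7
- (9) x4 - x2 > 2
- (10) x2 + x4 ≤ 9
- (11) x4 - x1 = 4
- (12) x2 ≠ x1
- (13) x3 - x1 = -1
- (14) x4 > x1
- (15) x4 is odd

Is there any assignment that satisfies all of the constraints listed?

Try x1 = 3, x2 = 2, x3 = 2, x4 = 7.
Check constraint 1: x3 + x2 = 4; constraint 3: x4 + x2 = 9; constraint 7: x2 + x1 = 5. The remaining constraints are straightforward to verify.

Satisfiable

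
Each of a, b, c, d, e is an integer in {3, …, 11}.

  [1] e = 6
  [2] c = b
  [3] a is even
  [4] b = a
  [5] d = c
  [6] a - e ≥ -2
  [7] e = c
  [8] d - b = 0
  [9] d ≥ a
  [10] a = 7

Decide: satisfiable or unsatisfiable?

Unsatisfiable

Constraint 1 fixes e = 6 and constraint 10 fixes a = 7. Constraints 2, 4, and 7 give e = c = b = a, so e = a. But 6 ≠ 7 — contradiction.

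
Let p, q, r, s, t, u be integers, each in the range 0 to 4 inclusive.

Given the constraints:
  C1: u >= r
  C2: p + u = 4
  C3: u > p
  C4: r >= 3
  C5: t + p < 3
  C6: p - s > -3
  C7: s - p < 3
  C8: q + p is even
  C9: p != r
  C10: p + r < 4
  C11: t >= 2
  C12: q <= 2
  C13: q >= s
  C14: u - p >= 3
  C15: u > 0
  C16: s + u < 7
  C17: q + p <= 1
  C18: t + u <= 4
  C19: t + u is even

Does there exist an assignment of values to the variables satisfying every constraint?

Unsatisfiable

From constraint 11: t ≥ 2. From constraints 1 and 4: u ≥ r ≥ 3. Hence t + u ≥ 5. But constraint 18 requires t + u ≤ 4, and 4 < 5. Contradiction.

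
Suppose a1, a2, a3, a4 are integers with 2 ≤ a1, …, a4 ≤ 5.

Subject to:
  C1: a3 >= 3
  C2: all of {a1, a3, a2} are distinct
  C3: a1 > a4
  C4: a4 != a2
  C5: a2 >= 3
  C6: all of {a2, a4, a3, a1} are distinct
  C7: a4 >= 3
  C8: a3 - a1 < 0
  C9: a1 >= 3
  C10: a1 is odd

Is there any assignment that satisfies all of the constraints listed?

Constraints 1, 5, 7, and 9 confine each of a2, a4, a3, a1 to the 3 values {3, …, 5} (the domain already gives each ≤ 5).
Constraint 6 requires all 4 of them to be distinct, but only 3 values are available — impossible by the pigeonhole principle.

Unsatisfiable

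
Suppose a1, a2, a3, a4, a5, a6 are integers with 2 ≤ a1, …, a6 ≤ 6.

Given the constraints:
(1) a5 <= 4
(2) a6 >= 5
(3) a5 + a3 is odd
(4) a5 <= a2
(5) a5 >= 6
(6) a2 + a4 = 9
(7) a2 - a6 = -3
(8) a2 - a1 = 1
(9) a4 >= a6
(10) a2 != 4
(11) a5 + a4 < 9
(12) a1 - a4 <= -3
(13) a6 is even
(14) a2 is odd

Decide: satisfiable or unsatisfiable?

From constraints 4 and 5: a2 ≥ a5 ≥ 6. From constraints 2 and 9: a4 ≥ a6 ≥ 5. Hence a2 + a4 ≥ 11. But constraint 6 requires a2 + a4 = 9, and 9 < 11. Contradiction.

Unsatisfiable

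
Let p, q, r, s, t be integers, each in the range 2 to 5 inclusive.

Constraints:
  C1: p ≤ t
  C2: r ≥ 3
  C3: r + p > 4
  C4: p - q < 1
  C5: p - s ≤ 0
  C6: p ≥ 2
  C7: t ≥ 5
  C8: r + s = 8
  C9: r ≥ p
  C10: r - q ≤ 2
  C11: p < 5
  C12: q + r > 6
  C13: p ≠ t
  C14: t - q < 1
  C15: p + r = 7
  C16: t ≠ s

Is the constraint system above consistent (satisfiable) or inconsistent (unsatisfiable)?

Satisfiable

The assignment p = 3, q = 5, r = 4, s = 4, t = 5 works:
  constraint 3 holds since r + p = 7.
  constraint 4 holds since p - q = -2.
  constraint 5 holds since p - s = -1.
The rest check out directly.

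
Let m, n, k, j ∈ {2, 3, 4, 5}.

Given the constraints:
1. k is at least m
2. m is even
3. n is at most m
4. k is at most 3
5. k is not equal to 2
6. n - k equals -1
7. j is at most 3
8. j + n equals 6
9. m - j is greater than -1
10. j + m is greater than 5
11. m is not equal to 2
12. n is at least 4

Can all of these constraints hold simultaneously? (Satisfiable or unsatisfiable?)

Unsatisfiable

From constraints 3 and 12: m ≥ n and n ≥ 4, so m ≥ 4. From constraints 1 and 4: m ≤ k and k ≤ 3, so m ≤ 3. But 3 < 4, so no value of m works.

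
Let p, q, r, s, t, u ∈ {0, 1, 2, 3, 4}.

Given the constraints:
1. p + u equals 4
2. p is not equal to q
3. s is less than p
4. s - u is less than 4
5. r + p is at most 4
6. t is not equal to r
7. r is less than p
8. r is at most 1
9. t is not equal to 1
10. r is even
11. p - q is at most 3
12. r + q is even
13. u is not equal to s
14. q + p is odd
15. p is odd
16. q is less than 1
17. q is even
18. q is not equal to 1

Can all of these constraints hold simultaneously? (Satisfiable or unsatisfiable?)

Take p = 3, q = 0, r = 0, s = 2, t = 3, u = 1. Then constraint 1: p + u = 4; constraint 4: s - u = 1; constraint 5: r + p = 3, and every other listed constraint is also met.

Satisfiable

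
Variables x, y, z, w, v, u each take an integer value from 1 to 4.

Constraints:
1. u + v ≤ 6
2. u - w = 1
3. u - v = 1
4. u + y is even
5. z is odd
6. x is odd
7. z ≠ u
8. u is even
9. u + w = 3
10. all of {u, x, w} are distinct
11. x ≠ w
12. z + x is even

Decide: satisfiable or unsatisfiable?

Satisfiable

Take x = 3, y = 4, z = 3, w = 1, v = 1, u = 2. Then constraint 1: u + v = 3; constraint 2: u - w = 1; constraint 3: u - v = 1, and every other listed constraint is also met.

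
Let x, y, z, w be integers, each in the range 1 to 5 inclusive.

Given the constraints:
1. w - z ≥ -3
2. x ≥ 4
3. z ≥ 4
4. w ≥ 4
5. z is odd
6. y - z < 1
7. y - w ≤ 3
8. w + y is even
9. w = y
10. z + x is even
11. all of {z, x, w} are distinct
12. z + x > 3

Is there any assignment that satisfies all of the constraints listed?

Constraints 2, 3, and 4 confine each of z, x, w to the 2 values {4, 5} (the domain already gives each ≤ 5).
Constraint 11 requires all 3 of them to be distinct, but only 2 values are available — impossible by the pigeonhole principle.

Unsatisfiable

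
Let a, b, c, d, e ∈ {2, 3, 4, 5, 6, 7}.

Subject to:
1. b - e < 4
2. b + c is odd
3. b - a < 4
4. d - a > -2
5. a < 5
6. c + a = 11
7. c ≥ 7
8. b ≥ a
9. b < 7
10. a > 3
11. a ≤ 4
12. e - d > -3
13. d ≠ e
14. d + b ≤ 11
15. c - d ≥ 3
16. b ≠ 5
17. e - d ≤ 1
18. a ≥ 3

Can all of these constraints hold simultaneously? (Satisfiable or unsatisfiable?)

Satisfiable

Try a = 4, b = 6, c = 7, d = 4, e = 3.
Check constraint 1: b - e = 3; constraint 3: b - a = 2. The remaining constraints are straightforward to verify.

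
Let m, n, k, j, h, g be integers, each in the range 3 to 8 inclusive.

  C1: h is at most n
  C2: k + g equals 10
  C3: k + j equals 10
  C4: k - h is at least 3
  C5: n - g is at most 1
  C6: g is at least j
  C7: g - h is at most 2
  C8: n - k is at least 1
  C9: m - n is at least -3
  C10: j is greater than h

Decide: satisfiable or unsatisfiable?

Unsatisfiable

Constraints 4, 5, 7, and 8 give h − g ≥ -2, g − n ≥ -1, n − k ≥ 1, k − h ≥ 3.
Adding all 4 inequalities: the left sides telescope to 0, and the right sides sum to (-2) + (-1) + 1 + 3 = 1. So 0 ≥ 1, which is false.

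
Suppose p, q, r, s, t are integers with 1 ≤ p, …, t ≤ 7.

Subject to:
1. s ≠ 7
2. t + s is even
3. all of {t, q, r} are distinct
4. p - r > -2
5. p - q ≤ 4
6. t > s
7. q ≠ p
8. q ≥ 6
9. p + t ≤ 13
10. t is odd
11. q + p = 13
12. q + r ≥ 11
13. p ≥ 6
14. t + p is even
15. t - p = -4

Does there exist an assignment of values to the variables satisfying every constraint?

Satisfiable

Try p = 7, q = 6, r = 7, s = 1, t = 3.
Check constraint 4: p - r = 0; constraint 5: p - q = 1. The remaining constraints are straightforward to verify.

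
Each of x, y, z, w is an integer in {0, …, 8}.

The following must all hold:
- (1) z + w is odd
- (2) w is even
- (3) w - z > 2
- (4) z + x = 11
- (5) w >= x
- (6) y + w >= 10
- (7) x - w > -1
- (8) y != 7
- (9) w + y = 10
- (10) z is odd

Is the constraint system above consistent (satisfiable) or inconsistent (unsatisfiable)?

Satisfiable

One satisfying assignment is x = 8, y = 2, z = 3, w = 8.
For the less obvious constraints — constraint 3: w - z = 5; constraint 4: z + x = 11 — and the others hold by inspection.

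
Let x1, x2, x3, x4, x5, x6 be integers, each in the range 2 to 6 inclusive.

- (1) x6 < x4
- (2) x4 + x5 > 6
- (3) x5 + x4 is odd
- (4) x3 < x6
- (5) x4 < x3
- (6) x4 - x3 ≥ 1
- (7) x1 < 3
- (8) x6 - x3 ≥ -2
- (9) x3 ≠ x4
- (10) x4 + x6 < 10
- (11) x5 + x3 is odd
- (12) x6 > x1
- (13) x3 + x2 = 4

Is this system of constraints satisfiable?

Constraints 1, 4, and 5 give x6 < x4, x4 < x3, x3 < x6. Chaining: x6 < x4 < x3 < x6, which forces x6 < x6 — impossible.

Unsatisfiable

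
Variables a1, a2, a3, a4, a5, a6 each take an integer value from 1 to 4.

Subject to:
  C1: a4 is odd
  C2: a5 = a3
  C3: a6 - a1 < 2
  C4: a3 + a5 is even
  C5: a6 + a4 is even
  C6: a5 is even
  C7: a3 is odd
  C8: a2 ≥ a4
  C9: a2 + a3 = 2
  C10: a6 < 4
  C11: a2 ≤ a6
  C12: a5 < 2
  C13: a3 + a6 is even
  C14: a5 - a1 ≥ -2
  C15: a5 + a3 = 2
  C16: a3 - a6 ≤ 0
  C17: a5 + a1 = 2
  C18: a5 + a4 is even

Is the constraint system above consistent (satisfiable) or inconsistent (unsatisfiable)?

Unsatisfiable

Constraint 7 makes a3 odd and constraint 6 makes a5 even, so a3 + a5 must be odd. Constraint 4 says a3 + a5 is even — contradiction.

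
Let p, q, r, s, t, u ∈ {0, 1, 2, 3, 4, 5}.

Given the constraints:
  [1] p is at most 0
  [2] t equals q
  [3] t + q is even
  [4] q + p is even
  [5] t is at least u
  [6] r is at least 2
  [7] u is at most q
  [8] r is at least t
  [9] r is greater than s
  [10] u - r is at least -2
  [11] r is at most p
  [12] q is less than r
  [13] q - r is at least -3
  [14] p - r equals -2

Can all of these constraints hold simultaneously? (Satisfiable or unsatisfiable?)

Unsatisfiable

From constraints 6 and 11: p ≥ r and r ≥ 2, so p ≥ 2. From constraint 1: p ≤ 0. But 0 < 2, so no value of p works.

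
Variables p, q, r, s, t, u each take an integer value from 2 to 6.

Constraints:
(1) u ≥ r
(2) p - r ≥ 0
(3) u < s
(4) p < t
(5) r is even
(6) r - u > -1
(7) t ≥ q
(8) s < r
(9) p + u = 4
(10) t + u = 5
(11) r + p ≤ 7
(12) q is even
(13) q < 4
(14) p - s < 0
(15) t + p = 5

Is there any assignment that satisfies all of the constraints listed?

Unsatisfiable

Constraints 1, 3, and 8 give u < s, s < r, r ≤ u. Chaining: u < s < r ≤ u, which forces u < u — impossible.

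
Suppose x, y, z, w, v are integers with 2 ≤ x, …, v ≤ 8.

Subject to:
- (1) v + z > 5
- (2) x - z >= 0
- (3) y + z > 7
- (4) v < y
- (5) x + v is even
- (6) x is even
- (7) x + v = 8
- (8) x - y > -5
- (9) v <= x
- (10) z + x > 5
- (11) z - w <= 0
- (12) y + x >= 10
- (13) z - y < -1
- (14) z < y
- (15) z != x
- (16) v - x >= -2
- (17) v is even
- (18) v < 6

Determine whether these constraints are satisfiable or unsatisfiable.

The assignment x = 4, y = 6, z = 2, w = 4, v = 4 works:
  constraint 1 holds since v + z = 6.
  constraint 2 holds since x - z = 2.
The rest check out directly.

Satisfiable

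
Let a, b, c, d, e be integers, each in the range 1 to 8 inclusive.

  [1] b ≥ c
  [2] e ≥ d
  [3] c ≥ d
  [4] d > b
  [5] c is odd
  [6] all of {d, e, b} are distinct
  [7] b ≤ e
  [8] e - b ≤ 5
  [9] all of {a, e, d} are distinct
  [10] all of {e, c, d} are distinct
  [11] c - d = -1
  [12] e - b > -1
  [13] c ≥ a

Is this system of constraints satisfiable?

Unsatisfiable

Constraints 1, 3, and 4 give d ≤ c, c ≤ b, b < d. Chaining: d ≤ c ≤ b < d, which forces d < d — impossible.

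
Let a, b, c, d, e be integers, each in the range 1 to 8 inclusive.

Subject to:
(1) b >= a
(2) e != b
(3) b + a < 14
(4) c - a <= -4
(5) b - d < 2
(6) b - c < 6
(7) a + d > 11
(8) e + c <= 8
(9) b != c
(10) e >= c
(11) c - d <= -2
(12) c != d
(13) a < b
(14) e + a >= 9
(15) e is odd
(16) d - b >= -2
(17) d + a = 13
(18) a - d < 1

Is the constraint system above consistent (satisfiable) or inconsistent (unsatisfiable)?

Setting (a, b, c, d, e) = (6, 7, 2, 7, 3) satisfies everything: constraint 3: b + a = 13; constraint 4: c - a = -4; constraint 5: b - d = 0, and the others follow.

Satisfiable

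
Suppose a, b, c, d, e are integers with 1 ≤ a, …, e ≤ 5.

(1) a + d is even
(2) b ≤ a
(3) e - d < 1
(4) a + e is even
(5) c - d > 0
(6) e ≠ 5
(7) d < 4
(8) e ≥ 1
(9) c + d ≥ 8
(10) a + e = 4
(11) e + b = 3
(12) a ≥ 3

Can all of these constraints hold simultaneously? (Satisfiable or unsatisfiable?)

Satisfiable

Try a = 3, b = 2, c = 5, d = 3, e = 1.
Check constraint 3: e - d = -2; constraint 5: c - d = 2; constraint 9: c + d = 8. The remaining constraints are straightforward to verify.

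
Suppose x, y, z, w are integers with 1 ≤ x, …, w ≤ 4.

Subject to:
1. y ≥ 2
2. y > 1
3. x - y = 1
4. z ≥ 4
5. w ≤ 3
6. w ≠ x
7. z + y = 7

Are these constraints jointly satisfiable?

Satisfiable

Try x = 4, y = 3, z = 4, w = 1.
Check constraint 3: x - y = 1; constraint 6: w = 1, x = 4; constraint 7: z + y = 7. The remaining constraints are straightforward to verify.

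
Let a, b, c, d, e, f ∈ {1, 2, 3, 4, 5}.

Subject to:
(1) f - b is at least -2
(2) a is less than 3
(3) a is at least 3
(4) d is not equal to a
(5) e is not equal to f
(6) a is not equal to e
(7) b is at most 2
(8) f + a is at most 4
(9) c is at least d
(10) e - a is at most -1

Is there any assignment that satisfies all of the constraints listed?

Unsatisfiable

From constraint 3: a ≥ 3. From constraint 2: a ≤ 2. But 2 < 3, so no value of a works.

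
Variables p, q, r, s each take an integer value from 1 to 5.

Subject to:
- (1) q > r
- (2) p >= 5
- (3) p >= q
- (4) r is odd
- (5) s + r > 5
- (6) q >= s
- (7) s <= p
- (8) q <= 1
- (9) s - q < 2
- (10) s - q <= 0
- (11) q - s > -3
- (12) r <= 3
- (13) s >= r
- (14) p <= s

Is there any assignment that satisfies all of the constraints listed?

Unsatisfiable

From constraints 2 and 14: s ≥ p and p ≥ 5, so s ≥ 5. From constraints 6 and 8: s ≤ q and q ≤ 1, so s ≤ 1. But 1 < 5, so no value of s works.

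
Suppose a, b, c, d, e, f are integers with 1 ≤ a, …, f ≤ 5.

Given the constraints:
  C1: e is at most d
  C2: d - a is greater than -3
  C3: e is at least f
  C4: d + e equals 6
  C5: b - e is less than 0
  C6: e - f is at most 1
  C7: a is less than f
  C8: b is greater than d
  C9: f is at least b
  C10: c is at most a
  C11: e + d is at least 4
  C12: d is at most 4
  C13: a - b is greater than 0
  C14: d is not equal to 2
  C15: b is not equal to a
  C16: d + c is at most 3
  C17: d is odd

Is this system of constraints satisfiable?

Unsatisfiable

Constraints 1, 3, 7, 8, and 13 give d < b, b < a, a < f, f ≤ e, e ≤ d. Chaining: d < b < a < f ≤ e ≤ d, which forces d < d — impossible.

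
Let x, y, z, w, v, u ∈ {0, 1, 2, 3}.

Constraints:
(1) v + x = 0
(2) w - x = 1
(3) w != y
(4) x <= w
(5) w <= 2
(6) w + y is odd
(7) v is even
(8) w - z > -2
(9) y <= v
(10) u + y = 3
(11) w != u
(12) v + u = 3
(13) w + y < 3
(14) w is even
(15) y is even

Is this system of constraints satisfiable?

Constraint 14 makes w even and constraint 15 makes y even, so w + y must be even. Constraint 6 says w + y is odd — contradiction.

Unsatisfiable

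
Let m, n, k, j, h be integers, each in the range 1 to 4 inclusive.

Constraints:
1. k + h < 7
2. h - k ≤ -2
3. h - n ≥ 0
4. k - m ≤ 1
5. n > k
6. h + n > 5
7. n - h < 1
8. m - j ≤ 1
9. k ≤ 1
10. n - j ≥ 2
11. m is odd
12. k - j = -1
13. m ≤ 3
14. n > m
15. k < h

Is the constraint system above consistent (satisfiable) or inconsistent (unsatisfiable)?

Constraints 2, 3, 4, 8, and 10 give n − j ≥ 2, j − m ≥ -1, m − k ≥ -1, k − h ≥ 2, h − n ≥ 0.
Adding all 5 inequalities: the left sides telescope to 0, and the right sides sum to 2 + (-1) + (-1) + 2 + 0 = 2. So 0 ≥ 2, which is false.

Unsatisfiable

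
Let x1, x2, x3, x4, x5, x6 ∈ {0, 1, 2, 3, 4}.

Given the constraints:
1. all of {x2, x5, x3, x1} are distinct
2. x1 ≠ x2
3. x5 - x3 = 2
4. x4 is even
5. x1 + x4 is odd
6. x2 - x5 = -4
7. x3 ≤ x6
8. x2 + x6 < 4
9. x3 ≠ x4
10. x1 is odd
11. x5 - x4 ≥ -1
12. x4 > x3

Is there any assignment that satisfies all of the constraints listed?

Satisfiable

Take x1 = 1, x2 = 0, x3 = 2, x4 = 4, x5 = 4, x6 = 3. Then constraint 3: x5 - x3 = 2; constraint 6: x2 - x5 = -4, and every other listed constraint is also met.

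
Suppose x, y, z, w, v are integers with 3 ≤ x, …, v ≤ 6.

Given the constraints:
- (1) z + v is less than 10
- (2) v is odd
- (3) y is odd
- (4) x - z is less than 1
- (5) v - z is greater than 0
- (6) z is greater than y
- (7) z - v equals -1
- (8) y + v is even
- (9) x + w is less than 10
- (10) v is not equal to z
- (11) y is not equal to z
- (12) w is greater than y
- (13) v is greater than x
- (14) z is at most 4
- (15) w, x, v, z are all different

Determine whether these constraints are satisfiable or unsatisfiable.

Satisfiable

Try x = 3, y = 3, z = 4, w = 6, v = 5.
Check constraint 1: z + v = 9; constraint 4: x - z = -1. The remaining constraints are straightforward to verify.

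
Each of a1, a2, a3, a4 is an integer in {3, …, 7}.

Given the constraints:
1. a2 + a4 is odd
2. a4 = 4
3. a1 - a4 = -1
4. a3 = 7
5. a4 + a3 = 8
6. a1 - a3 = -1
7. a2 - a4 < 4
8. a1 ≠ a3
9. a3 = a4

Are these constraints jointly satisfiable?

Constraint 4 fixes a3 = 7 and constraint 2 fixes a4 = 4, but constraint 9 requires a3 = a4. Since 7 ≠ 4, contradiction.

Unsatisfiable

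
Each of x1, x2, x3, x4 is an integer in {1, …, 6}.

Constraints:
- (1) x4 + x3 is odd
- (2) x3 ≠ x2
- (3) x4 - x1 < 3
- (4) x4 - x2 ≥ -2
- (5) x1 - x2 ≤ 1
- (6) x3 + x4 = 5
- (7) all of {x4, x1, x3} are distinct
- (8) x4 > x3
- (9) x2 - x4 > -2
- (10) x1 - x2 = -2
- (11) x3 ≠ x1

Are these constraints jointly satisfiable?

One satisfying assignment is x1 = 2, x2 = 4, x3 = 1, x4 = 4.
For the less obvious constraints — constraint 3: x4 - x1 = 2; constraint 4: x4 - x2 = 0; constraint 5: x1 - x2 = -2 — and the others hold by inspection.

Satisfiable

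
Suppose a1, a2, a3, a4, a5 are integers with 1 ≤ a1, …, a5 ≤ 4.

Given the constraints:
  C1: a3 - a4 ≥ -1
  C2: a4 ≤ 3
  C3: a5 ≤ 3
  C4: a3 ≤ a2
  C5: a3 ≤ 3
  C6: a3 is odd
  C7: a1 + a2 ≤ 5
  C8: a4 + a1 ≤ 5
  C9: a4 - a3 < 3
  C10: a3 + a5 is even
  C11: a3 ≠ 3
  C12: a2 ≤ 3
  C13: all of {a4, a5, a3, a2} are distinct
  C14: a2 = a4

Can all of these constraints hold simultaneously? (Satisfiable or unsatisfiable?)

Unsatisfiable

Constraints 2, 3, 5, and 12 confine each of a4, a5, a3, a2 to the 3 values {1, …, 3} (the domain already gives each ≥ 1).
Constraint 13 requires all 4 of them to be distinct, but only 3 values are available — impossible by the pigeonhole principle.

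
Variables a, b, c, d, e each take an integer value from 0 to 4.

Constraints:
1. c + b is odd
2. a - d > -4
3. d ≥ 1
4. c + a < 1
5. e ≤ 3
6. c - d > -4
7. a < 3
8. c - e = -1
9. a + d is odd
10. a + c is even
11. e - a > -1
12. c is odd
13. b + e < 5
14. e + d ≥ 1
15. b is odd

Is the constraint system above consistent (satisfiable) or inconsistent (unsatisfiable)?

Constraint 12 makes c odd and constraint 15 makes b odd, so c + b must be even. Constraint 1 says c + b is odd — contradiction.

Unsatisfiable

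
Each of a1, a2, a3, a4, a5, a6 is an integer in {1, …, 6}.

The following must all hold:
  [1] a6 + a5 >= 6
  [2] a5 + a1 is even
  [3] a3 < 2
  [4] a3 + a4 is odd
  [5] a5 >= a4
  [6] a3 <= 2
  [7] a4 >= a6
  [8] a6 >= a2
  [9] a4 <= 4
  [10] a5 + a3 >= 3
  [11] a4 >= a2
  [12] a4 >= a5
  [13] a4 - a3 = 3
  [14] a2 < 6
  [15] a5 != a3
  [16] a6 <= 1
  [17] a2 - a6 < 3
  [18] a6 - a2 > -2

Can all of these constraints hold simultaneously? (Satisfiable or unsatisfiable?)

Unsatisfiable

From constraint 16: a6 ≤ 1. From constraints 9 and 12: a5 ≤ a4 ≤ 4. Hence a6 + a5 ≤ 5. But constraint 1 requires a6 + a5 ≥ 6, and 6 > 5. Contradiction.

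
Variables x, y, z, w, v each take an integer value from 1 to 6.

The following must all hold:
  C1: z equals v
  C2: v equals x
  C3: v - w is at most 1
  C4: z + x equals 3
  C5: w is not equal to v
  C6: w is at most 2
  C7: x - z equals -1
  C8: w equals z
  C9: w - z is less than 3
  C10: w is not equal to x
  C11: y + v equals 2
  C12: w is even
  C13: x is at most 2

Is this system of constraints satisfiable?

Unsatisfiable

From constraints 1, 2, and 8, w = z = v = x, so w = x. But constraint 10 says w ≠ x. Contradiction.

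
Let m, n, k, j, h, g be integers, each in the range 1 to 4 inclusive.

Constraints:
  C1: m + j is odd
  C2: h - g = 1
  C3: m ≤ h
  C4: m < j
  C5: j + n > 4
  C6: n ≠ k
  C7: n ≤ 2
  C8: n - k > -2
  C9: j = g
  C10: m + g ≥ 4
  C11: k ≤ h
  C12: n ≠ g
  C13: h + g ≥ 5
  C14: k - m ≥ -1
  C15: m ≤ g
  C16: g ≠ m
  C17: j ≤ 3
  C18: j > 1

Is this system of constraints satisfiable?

Try m = 2, n = 2, k = 3, j = 3, h = 4, g = 3.
Check constraint 2: h - g = 1; constraint 5: j + n = 5. The remaining constraints are straightforward to verify.

Satisfiable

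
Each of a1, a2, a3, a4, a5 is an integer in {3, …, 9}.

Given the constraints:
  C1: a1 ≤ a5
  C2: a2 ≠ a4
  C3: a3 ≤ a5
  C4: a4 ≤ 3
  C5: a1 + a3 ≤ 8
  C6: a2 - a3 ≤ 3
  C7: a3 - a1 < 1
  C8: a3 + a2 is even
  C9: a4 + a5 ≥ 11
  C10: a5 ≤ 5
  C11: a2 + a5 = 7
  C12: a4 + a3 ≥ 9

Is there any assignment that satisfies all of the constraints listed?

Unsatisfiable

From constraint 4: a4 ≤ 3. From constraints 3 and 10: a3 ≤ a5 ≤ 5. Hence a4 + a3 ≤ 8. But constraint 12 requires a4 + a3 ≥ 9, and 9 > 8. Contradiction.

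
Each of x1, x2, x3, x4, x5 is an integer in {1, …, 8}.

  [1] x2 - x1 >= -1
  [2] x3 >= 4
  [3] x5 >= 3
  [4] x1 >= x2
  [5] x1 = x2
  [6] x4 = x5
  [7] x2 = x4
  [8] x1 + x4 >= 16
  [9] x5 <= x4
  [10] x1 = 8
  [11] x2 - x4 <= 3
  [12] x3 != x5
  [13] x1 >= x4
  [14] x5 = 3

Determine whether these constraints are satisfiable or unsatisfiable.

Constraint 10 fixes x1 = 8 and constraint 14 fixes x5 = 3. Constraints 5, 6, and 7 give x1 = x2 = x4 = x5, so x1 = x5. But 8 ≠ 3 — contradiction.

Unsatisfiable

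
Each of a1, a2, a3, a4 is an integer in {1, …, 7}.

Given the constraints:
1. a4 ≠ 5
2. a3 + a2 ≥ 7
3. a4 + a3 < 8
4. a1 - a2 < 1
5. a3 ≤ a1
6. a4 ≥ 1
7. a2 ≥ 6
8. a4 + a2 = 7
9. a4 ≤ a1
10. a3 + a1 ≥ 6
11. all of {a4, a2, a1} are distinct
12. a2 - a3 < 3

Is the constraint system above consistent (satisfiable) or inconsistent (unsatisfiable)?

Try a1 = 4, a2 = 6, a3 = 4, a4 = 1.
Check constraint 2: a3 + a2 = 10; constraint 3: a4 + a3 = 5. The remaining constraints are straightforward to verify.

Satisfiable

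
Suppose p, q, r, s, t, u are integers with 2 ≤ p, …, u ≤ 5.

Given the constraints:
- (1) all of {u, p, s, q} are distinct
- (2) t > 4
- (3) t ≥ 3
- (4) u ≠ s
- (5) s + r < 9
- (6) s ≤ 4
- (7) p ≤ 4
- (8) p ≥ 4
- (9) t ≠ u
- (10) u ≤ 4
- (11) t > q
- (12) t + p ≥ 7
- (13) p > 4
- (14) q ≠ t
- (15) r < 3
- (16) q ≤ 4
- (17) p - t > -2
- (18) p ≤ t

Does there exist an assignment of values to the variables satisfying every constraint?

Unsatisfiable

Constraints 6, 7, 10, and 16 confine each of u, p, s, q to the 3 values {2, …, 4} (the domain already gives each ≥ 2).
Constraint 1 requires all 4 of them to be distinct, but only 3 values are available — impossible by the pigeonhole principle.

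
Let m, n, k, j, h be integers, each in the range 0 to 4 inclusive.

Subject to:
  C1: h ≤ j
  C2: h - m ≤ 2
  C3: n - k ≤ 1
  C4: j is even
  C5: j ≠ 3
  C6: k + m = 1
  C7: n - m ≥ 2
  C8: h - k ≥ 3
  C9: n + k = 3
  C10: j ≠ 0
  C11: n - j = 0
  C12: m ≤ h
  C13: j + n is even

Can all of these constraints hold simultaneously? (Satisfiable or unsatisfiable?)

Unsatisfiable

Constraints 2, 3, 7, and 8 give m − h ≥ -2, h − k ≥ 3, k − n ≥ -1, n − m ≥ 2.
Adding all 4 inequalities: the left sides telescope to 0, and the right sides sum to (-2) + 3 + (-1) + 2 = 2. So 0 ≥ 2, which is false.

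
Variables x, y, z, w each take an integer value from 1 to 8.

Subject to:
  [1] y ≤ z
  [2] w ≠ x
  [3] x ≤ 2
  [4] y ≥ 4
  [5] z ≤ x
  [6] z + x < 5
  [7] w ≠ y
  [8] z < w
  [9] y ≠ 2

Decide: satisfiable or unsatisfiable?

From constraints 1 and 4: z ≥ y and y ≥ 4, so z ≥ 4. From constraints 3 and 5: z ≤ x and x ≤ 2, so z ≤ 2. But 2 < 4, so no value of z works.

Unsatisfiable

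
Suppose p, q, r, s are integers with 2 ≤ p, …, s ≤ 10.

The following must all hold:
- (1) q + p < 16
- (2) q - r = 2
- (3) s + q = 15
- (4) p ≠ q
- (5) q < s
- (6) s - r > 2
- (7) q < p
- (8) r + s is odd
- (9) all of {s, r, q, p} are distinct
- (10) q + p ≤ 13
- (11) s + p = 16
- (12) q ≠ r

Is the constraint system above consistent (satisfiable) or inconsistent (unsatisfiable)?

Satisfiable

Take p = 7, q = 6, r = 4, s = 9. Then constraint 1: q + p = 13; constraint 2: q - r = 2; constraint 3: s + q = 15, and every other listed constraint is also met.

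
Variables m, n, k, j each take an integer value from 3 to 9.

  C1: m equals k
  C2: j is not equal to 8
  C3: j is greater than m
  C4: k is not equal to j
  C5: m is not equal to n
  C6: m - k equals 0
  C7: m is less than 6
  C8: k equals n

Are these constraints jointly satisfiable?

Unsatisfiable

From constraints 1 and 8, m = k = n, so m = n. But constraint 5 says m ≠ n. Contradiction.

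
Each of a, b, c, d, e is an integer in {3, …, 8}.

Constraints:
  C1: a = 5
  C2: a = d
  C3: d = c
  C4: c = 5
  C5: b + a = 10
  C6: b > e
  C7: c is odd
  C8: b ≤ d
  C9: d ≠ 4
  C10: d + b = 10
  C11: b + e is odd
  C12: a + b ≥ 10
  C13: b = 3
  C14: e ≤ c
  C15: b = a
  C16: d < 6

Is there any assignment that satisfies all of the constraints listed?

Unsatisfiable

Constraint 13 fixes b = 3 and constraint 4 fixes c = 5. Constraints 2, 3, and 15 give b = a = d = c, so b = c. But 3 ≠ 5 — contradiction.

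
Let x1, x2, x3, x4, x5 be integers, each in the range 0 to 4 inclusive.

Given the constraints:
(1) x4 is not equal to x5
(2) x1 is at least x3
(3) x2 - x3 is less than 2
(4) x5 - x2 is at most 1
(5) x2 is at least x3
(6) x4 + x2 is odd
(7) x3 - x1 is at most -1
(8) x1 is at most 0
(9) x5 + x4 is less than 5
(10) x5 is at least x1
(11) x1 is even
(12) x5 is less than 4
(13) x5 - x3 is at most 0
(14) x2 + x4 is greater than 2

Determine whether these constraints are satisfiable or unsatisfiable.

Constraints 7, 10, and 13 give x1 ≤ x5, x5 ≤ x3, x3 < x1. Chaining: x1 ≤ x5 ≤ x3 < x1, which forces x1 < x1 — impossible.

Unsatisfiable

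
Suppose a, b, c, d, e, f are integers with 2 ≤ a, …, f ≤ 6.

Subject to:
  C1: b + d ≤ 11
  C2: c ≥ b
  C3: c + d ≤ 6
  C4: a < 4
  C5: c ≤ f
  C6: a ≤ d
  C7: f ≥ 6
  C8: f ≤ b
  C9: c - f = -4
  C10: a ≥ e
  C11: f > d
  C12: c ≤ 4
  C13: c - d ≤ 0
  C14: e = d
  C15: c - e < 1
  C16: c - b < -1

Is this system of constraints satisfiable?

From constraints 7 and 8: b ≥ f and f ≥ 6, so b ≥ 6. From constraints 2 and 12: b ≤ c and c ≤ 4, so b ≤ 4. But 4 < 6, so no value of b works.

Unsatisfiable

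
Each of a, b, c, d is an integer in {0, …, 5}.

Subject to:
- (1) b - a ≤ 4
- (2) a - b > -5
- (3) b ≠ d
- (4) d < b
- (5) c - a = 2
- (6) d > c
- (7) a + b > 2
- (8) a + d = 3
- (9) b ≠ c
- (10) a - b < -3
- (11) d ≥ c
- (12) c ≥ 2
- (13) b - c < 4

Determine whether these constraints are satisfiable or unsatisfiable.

Satisfiable

The assignment a = 0, b = 4, c = 2, d = 3 works:
  constraint 1 holds since b - a = 4.
  constraint 2 holds since a - b = -4.
  constraint 5 holds since c - a = 2.
The rest check out directly.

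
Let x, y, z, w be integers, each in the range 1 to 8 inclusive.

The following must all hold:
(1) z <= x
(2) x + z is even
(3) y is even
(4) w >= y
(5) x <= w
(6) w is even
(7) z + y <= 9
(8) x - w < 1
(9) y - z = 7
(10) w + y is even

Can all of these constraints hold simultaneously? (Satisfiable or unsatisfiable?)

Setting (x, y, z, w) = (7, 8, 1, 8) satisfies everything: constraint 7: z + y = 9; constraint 8: x - w = -1; constraint 9: y - z = 7, and the others follow.

Satisfiable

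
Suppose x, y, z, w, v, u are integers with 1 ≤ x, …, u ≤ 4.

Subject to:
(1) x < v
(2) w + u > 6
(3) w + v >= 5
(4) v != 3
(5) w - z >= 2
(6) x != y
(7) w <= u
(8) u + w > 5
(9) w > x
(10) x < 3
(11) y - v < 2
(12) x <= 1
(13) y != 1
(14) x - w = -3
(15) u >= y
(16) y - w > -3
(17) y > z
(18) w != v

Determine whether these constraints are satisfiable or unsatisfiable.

Satisfiable

Try x = 1, y = 3, z = 2, w = 4, v = 2, u = 4.
Check constraint 2: w + u = 8; constraint 3: w + v = 6; constraint 5: w - z = 2. The remaining constraints are straightforward to verify.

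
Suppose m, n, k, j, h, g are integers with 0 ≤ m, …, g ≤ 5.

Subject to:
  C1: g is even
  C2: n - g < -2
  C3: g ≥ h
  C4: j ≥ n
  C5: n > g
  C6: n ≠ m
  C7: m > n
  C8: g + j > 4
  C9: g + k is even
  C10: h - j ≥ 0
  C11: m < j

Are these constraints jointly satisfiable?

Unsatisfiable

Constraints 3, 5, 7, 10, and 11 give h ≤ g, g < n, n < m, m < j, j ≤ h. Chaining: h ≤ g < n < m < j ≤ h, which forces h < h — impossible.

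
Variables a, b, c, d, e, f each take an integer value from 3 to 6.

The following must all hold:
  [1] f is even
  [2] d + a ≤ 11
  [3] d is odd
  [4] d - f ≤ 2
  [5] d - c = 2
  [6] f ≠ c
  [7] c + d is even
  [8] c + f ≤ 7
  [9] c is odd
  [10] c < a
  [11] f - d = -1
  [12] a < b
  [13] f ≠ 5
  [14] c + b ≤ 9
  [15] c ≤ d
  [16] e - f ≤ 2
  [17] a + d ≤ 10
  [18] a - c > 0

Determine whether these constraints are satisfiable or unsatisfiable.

The assignment a = 5, b = 6, c = 3, d = 5, e = 5, f = 4 works:
  constraint 2 holds since d + a = 10.
  constraint 4 holds since d - f = 1.
  constraint 5 holds since d - c = 2.
The rest check out directly.

Satisfiable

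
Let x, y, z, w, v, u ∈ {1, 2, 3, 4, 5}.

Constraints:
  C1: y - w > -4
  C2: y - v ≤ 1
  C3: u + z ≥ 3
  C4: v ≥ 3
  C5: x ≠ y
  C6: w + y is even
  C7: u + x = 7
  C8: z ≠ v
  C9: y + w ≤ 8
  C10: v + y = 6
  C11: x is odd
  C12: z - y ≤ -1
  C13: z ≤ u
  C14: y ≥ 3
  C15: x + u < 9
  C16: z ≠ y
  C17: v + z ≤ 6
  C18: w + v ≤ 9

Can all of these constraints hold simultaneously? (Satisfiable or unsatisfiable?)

The assignment x = 5, y = 3, z = 2, w = 5, v = 3, u = 2 works:
  constraint 1 holds since y - w = -2.
  constraint 2 holds since y - v = 0.
  constraint 3 holds since u + z = 4.
The rest check out directly.

Satisfiable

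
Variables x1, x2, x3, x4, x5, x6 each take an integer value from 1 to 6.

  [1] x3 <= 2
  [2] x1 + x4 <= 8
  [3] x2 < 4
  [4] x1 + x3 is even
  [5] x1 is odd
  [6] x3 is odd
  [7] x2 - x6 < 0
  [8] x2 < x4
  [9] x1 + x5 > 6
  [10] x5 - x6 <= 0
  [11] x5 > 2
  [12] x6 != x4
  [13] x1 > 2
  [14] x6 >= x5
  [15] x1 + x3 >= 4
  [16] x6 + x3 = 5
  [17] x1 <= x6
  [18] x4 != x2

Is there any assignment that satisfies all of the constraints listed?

Satisfiable

Setting (x1, x2, x3, x4, x5, x6) = (3, 3, 1, 5, 4, 4) satisfies everything: constraint 2: x1 + x4 = 8; constraint 7: x2 - x6 = -1; constraint 9: x1 + x5 = 7, and the others follow.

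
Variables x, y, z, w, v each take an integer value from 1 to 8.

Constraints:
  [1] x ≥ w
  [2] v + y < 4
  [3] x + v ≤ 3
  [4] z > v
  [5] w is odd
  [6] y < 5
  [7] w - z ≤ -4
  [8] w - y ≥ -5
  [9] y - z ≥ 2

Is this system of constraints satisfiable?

Constraints 7, 8, and 9 give w − y ≥ -5, y − z ≥ 2, z − w ≥ 4.
Adding all 3 inequalities: the left sides telescope to 0, and the right sides sum to (-5) + 2 + 4 = 1. So 0 ≥ 1, which is false.

Unsatisfiable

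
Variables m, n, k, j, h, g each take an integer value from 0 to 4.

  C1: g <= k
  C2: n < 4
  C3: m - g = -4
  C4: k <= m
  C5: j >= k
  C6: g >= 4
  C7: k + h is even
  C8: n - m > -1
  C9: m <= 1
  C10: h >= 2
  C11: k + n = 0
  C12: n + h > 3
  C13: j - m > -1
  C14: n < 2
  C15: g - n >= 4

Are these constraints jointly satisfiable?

Unsatisfiable

From constraints 1 and 6: k ≥ g and g ≥ 4, so k ≥ 4. From constraints 4 and 9: k ≤ m and m ≤ 1, so k ≤ 1. But 1 < 4, so no value of k works.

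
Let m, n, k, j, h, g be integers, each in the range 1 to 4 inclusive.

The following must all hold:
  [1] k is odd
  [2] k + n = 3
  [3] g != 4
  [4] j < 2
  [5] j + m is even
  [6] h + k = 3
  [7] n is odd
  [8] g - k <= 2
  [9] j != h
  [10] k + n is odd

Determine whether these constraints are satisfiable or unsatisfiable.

Constraint 1 makes k odd and constraint 7 makes n odd, so k + n must be even. Constraint 10 says k + n is odd — contradiction.

Unsatisfiable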